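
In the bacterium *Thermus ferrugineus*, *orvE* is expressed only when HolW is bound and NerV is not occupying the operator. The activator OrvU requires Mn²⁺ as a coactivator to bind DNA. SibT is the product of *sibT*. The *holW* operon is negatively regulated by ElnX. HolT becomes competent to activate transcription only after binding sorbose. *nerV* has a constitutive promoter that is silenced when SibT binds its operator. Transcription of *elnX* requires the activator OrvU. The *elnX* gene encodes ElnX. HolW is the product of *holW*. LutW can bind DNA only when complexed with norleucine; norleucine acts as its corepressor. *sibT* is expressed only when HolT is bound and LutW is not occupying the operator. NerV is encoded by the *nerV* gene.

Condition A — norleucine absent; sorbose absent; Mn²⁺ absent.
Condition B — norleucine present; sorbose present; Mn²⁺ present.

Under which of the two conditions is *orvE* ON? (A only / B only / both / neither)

Condition A:
Norleucine is absent, so LutW is inactive.
Sorbose is absent, so HolT is inactive.
Required activator HolT is absent, so *sibT* is not transcribed.
So SibT is not produced.
With no repressor bound, *nerV* is transcribed.
So NerV is produced and active.
Mn²⁺ is absent, so OrvU is inactive.
Required activator OrvU is absent, so *elnX* is not transcribed.
So ElnX is not produced.
With no repressor bound, *holW* is transcribed.
So HolW is produced and active.
With repressor NerV bound, *orvE* is not transcribed.
→ *orvE* is OFF in A.
Condition B:
Norleucine is present, so LutW is active.
Sorbose is present, so HolT is active.
With repressor LutW bound, *sibT* is not transcribed.
So SibT is not produced.
With no repressor bound, *nerV* is transcribed.
So NerV is produced and active.
Mn²⁺ is present, so OrvU is active.
No repressor is bound and OrvU is active, so *elnX* is transcribed.
So ElnX is produced and active.
With repressor ElnX bound, *holW* is not transcribed.
So HolW is not produced.
With repressor NerV bound, *orvE* is not transcribed.
→ *orvE* is OFF in B.

neither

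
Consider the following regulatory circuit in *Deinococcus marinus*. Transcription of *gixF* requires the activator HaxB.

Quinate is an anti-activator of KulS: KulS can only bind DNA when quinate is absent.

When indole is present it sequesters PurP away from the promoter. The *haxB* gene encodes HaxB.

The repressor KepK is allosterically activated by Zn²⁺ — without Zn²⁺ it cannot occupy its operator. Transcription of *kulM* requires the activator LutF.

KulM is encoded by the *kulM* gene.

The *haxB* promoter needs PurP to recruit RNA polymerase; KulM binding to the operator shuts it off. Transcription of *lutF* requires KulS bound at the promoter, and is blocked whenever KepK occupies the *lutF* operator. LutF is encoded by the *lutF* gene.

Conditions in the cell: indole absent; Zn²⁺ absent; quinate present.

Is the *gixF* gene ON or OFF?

ON

Quinate is present, so KulS is inactive.
Zn²⁺ is absent, so KepK is inactive.
Required activator KulS is absent, so *lutF* is not transcribed.
So LutF is not produced.
Required activator LutF is absent, so *kulM* is not transcribed.
So KulM is not produced.
Indole is absent, so PurP is active.
No repressor is bound and PurP is active, so *haxB* is transcribed.
So HaxB is produced and active.
No repressor is bound and HaxB is active, so *gixF* is transcribed.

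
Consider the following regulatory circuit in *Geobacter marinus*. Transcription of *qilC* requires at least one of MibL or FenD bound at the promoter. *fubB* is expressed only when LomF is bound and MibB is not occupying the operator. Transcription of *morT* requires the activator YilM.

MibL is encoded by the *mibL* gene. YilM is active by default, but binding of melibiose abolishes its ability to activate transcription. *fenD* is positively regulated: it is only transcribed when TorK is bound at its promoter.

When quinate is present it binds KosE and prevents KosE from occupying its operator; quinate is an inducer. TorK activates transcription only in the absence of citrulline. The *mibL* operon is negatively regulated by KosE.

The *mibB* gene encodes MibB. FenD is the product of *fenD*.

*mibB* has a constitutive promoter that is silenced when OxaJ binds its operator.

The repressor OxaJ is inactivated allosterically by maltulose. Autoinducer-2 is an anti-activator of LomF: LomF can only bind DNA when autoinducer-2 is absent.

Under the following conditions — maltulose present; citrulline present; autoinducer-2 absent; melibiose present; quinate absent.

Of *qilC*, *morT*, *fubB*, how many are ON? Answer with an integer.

0

Quinate is absent, so KosE is active.
With repressor KosE bound, *mibL* is not transcribed.
So MibL is not produced.
Citrulline is present, so TorK is inactive.
Required activator TorK is absent, so *fenD* is not transcribed.
So FenD is not produced.
No activator is available at the *qilC* promoter, so *qilC* is not transcribed.
→ *qilC* is OFF.
Melibiose is present, so YilM is inactive.
Required activator YilM is absent, so *morT* is not transcribed.
→ *morT* is OFF.
Autoinducer-2 is absent, so LomF is active.
Maltulose is present, so OxaJ is inactive.
With no repressor bound, *mibB* is transcribed.
So MibB is produced and active.
With repressor MibB bound, *fubB* is not transcribed.
→ *fubB* is OFF.
0 of the 3 genes are transcribed.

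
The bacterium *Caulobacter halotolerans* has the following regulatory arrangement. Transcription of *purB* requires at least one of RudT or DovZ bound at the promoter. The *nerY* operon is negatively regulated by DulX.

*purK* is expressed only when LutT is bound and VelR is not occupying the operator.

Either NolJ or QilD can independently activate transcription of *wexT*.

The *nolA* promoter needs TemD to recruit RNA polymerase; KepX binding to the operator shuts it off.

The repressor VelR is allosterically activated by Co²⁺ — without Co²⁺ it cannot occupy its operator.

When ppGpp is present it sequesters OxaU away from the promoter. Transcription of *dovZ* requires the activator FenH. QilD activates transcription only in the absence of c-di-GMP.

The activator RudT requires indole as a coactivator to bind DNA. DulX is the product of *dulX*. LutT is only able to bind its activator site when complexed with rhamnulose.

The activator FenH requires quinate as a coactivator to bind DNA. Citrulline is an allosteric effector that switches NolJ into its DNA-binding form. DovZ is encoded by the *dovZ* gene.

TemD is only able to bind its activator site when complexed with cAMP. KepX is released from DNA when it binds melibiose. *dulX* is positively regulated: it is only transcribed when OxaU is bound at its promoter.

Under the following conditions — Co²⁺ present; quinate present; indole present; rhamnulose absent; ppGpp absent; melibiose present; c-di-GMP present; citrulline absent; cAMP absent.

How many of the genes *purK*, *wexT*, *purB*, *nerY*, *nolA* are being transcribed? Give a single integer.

1

Rhamnulose is absent, so LutT is inactive.
Co²⁺ is present, so VelR is active.
With repressor VelR bound, *purK* is not transcribed.
→ *purK* is OFF.
Citrulline is absent, so NolJ is inactive.
c-di-GMP is present, so QilD is inactive.
No activator is available at the *wexT* promoter, so *wexT* is not transcribed.
→ *wexT* is OFF.
Indole is present, so RudT is active.
Quinate is present, so FenH is active.
No repressor is bound and FenH is active, so *dovZ* is transcribed.
So DovZ is produced and active.
Activator RudT is present, so *purB* is transcribed.
→ *purB* is ON.
ppGpp is absent, so OxaU is active.
No repressor is bound and OxaU is active, so *dulX* is transcribed.
So DulX is produced and active.
With repressor DulX bound, *nerY* is not transcribed.
→ *nerY* is OFF.
cAMP is absent, so TemD is inactive.
Melibiose is present, so KepX is inactive.
Required activator TemD is absent, so *nolA* is not transcribed.
→ *nolA* is OFF.
1 of the 5 genes is transcribed.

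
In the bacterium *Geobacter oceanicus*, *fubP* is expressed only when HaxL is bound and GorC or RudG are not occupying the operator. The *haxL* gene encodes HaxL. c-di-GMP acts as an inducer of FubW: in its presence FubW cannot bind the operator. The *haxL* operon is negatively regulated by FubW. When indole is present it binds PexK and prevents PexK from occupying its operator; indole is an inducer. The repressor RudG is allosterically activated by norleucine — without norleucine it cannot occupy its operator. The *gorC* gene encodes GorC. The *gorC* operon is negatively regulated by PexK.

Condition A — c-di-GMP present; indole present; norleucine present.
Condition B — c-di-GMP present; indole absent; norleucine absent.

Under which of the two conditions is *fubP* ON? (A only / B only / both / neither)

Condition A:
c-di-GMP is present, so FubW is inactive.
With no repressor bound, *haxL* is transcribed.
So HaxL is produced and active.
Indole is present, so PexK is inactive.
With no repressor bound, *gorC* is transcribed.
So GorC is produced and active.
Norleucine is present, so RudG is active.
With repressor GorC bound, *fubP* is not transcribed.
→ *fubP* is OFF in A.
Condition B:
c-di-GMP is present, so FubW is inactive.
With no repressor bound, *haxL* is transcribed.
So HaxL is produced and active.
Indole is absent, so PexK is active.
With repressor PexK bound, *gorC* is not transcribed.
So GorC is not produced.
Norleucine is absent, so RudG is inactive.
No repressor is bound and HaxL is active, so *fubP* is transcribed.
→ *fubP* is ON in B.

B only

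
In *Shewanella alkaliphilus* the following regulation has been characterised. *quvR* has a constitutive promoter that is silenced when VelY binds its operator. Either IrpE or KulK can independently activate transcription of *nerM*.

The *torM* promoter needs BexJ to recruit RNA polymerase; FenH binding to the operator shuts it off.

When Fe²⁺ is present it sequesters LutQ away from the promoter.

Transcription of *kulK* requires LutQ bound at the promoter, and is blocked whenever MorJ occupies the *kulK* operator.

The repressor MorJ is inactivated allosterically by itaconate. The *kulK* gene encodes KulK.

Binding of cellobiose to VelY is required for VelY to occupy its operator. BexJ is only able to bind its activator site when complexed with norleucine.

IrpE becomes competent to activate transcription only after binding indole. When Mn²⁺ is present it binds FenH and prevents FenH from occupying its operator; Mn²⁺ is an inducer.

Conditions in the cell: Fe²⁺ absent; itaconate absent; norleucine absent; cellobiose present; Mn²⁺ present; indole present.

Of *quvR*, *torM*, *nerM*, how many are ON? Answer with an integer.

Cellobiose is present, so VelY is active.
With repressor VelY bound, *quvR* is not transcribed.
→ *quvR* is OFF.
Mn²⁺ is present, so FenH is inactive.
Norleucine is absent, so BexJ is inactive.
Required activator BexJ is absent, so *torM* is not transcribed.
→ *torM* is OFF.
Indole is present, so IrpE is active.
Fe²⁺ is absent, so LutQ is active.
Itaconate is absent, so MorJ is active.
With repressor MorJ bound, *kulK* is not transcribed.
So KulK is not produced.
Activator IrpE is present, so *nerM* is transcribed.
→ *nerM* is ON.
1 of the 3 genes is transcribed.

1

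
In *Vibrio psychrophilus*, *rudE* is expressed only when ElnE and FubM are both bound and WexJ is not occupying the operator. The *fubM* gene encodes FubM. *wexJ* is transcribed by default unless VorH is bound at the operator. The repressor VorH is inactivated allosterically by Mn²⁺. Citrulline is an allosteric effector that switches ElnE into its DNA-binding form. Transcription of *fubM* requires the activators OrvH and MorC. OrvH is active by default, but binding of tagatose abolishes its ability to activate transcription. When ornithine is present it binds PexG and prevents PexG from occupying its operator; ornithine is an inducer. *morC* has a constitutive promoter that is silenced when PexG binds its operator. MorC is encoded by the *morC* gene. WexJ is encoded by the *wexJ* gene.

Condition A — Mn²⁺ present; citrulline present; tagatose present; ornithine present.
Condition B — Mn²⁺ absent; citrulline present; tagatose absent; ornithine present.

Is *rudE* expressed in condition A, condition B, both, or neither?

B only

Condition A:
Mn²⁺ is present, so VorH is inactive.
With no repressor bound, *wexJ* is transcribed.
So WexJ is produced and active.
Citrulline is present, so ElnE is active.
Tagatose is present, so OrvH is inactive.
Ornithine is present, so PexG is inactive.
With no repressor bound, *morC* is transcribed.
So MorC is produced and active.
Required activator OrvH is absent, so *fubM* is not transcribed.
So FubM is not produced.
With repressor WexJ bound, *rudE* is not transcribed.
→ *rudE* is OFF in A.
Condition B:
Mn²⁺ is absent, so VorH is active.
With repressor VorH bound, *wexJ* is not transcribed.
So WexJ is not produced.
Citrulline is present, so ElnE is active.
Tagatose is absent, so OrvH is active.
Ornithine is present, so PexG is inactive.
With no repressor bound, *morC* is transcribed.
So MorC is produced and active.
No repressor is bound and OrvH and MorC are active, so *fubM* is transcribed.
So FubM is produced and active.
No repressor is bound and ElnE and FubM are active, so *rudE* is transcribed.
→ *rudE* is ON in B.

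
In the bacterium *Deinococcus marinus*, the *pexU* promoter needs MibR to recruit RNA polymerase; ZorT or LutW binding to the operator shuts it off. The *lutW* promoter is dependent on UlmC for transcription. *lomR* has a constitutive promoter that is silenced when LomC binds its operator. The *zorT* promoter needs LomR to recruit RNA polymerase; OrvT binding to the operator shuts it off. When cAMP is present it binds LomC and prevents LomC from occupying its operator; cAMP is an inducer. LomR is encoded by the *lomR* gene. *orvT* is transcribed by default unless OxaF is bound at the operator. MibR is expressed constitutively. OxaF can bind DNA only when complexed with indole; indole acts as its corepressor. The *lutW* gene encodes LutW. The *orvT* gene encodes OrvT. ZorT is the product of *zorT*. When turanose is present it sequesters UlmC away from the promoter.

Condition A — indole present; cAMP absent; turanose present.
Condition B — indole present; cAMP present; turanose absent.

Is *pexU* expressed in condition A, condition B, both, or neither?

Condition A:
Indole is present, so OxaF is active.
With repressor OxaF bound, *orvT* is not transcribed.
So OrvT is not produced.
cAMP is absent, so LomC is active.
With repressor LomC bound, *lomR* is not transcribed.
So LomR is not produced.
Required activator LomR is absent, so *zorT* is not transcribed.
So ZorT is not produced.
Turanose is present, so UlmC is inactive.
Required activator UlmC is absent, so *lutW* is not transcribed.
So LutW is not produced.
MibR is produced constitutively and is active.
No repressor is bound and MibR is active, so *pexU* is transcribed.
→ *pexU* is ON in A.
Condition B:
Indole is present, so OxaF is active.
With repressor OxaF bound, *orvT* is not transcribed.
So OrvT is not produced.
cAMP is present, so LomC is inactive.
With no repressor bound, *lomR* is transcribed.
So LomR is produced and active.
No repressor is bound and LomR is active, so *zorT* is transcribed.
So ZorT is produced and active.
Turanose is absent, so UlmC is active.
No repressor is bound and UlmC is active, so *lutW* is transcribed.
So LutW is produced and active.
MibR is produced constitutively and is active.
With repressor ZorT bound, *pexU* is not transcribed.
→ *pexU* is OFF in B.

A only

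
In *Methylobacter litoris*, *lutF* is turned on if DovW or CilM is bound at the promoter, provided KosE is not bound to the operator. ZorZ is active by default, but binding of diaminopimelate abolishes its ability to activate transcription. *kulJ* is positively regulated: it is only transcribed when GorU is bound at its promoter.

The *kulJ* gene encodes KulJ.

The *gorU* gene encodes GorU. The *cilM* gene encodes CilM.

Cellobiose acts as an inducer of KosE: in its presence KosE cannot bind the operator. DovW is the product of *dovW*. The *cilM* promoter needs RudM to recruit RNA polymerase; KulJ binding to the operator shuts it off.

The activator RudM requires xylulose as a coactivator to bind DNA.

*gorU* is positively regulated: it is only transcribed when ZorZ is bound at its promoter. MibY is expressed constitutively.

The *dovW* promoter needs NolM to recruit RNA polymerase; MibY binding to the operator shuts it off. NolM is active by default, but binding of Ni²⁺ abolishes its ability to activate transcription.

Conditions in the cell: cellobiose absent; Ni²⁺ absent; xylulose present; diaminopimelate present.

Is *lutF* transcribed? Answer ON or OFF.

Cellobiose is absent, so KosE is active.
Ni²⁺ is absent, so NolM is active.
MibY is produced constitutively and is active.
With repressor MibY bound, *dovW* is not transcribed.
So DovW is not produced.
Xylulose is present, so RudM is active.
Diaminopimelate is present, so ZorZ is inactive.
Required activator ZorZ is absent, so *gorU* is not transcribed.
So GorU is not produced.
Required activator GorU is absent, so *kulJ* is not transcribed.
So KulJ is not produced.
No repressor is bound and RudM is active, so *cilM* is transcribed.
So CilM is produced and active.
With repressor KosE bound, *lutF* is not transcribed.

OFF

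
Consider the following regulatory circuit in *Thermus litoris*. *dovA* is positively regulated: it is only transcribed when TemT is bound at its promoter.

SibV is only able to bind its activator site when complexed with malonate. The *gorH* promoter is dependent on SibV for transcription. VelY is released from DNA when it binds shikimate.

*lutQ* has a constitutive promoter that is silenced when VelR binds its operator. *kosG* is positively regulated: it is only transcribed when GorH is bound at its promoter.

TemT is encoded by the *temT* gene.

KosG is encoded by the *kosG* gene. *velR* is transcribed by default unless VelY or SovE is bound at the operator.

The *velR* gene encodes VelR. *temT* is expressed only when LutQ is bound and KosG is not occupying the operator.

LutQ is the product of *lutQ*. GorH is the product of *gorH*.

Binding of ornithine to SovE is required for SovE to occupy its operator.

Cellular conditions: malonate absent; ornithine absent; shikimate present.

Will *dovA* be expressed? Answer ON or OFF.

Malonate is absent, so SibV is inactive.
Required activator SibV is absent, so *gorH* is not transcribed.
So GorH is not produced.
Required activator GorH is absent, so *kosG* is not transcribed.
So KosG is not produced.
Shikimate is present, so VelY is inactive.
Ornithine is absent, so SovE is inactive.
With no repressor bound, *velR* is transcribed.
So VelR is produced and active.
With repressor VelR bound, *lutQ* is not transcribed.
So LutQ is not produced.
Required activator LutQ is absent, so *temT* is not transcribed.
So TemT is not produced.
Required activator TemT is absent, so *dovA* is not transcribed.

OFF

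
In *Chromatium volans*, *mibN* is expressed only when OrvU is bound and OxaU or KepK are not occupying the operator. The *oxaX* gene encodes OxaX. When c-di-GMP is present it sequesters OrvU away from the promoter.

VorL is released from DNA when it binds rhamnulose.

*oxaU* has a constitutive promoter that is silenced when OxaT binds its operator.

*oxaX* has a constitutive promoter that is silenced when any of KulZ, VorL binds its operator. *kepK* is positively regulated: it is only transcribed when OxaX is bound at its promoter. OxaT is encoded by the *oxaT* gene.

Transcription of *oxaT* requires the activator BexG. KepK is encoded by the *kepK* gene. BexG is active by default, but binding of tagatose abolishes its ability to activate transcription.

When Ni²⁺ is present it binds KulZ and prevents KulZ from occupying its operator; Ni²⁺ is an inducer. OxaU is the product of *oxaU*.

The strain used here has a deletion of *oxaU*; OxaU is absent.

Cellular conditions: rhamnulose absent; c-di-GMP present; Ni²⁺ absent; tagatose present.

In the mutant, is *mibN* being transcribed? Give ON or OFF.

OxaU is non-functional in this strain, so it has no effect.
Ni²⁺ is absent, so KulZ is active.
Rhamnulose is absent, so VorL is active.
With repressor KulZ bound, *oxaX* is not transcribed.
So OxaX is not produced.
Required activator OxaX is absent, so *kepK* is not transcribed.
So KepK is not produced.
c-di-GMP is present, so OrvU is inactive.
Required activator OrvU is absent, so *mibN* is not transcribed.

OFF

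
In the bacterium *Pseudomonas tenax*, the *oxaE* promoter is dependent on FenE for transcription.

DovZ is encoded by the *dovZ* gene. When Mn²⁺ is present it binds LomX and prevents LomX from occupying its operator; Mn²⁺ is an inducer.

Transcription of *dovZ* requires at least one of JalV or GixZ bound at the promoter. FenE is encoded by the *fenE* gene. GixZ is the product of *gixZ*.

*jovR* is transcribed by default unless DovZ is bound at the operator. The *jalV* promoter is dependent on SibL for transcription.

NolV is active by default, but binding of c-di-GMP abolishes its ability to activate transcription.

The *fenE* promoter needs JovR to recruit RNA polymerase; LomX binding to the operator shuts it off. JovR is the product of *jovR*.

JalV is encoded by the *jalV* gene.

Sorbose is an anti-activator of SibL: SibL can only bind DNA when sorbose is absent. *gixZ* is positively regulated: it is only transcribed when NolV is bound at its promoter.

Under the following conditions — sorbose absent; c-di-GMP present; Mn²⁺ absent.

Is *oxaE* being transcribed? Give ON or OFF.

Sorbose is absent, so SibL is active.
No repressor is bound and SibL is active, so *jalV* is transcribed.
So JalV is produced and active.
c-di-GMP is present, so NolV is inactive.
Required activator NolV is absent, so *gixZ* is not transcribed.
So GixZ is not produced.
Activator JalV is present, so *dovZ* is transcribed.
So DovZ is produced and active.
With repressor DovZ bound, *jovR* is not transcribed.
So JovR is not produced.
Mn²⁺ is absent, so LomX is active.
With repressor LomX bound, *fenE* is not transcribed.
So FenE is not produced.
Required activator FenE is absent, so *oxaE* is not transcribed.

OFF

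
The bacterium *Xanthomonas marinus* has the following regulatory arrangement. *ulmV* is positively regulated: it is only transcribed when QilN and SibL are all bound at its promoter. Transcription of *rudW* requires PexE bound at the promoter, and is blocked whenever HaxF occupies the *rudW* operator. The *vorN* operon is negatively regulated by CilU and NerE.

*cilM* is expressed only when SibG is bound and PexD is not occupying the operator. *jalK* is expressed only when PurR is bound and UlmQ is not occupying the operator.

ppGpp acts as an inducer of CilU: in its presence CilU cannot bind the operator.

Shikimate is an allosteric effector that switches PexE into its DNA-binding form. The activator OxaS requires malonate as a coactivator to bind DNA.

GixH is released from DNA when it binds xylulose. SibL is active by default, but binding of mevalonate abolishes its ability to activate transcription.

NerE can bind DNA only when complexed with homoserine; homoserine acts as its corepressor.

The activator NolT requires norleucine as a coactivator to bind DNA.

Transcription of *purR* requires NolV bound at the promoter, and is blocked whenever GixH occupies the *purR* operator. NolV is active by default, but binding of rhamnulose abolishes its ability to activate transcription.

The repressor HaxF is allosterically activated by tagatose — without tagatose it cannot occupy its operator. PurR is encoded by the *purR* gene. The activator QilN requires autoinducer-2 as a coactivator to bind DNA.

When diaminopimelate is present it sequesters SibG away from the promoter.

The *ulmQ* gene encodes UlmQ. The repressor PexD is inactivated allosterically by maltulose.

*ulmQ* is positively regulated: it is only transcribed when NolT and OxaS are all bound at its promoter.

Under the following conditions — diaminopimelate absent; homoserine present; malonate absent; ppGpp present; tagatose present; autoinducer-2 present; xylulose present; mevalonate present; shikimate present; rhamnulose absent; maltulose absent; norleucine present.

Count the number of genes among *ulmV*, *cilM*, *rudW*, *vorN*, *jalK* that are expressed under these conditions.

Autoinducer-2 is present, so QilN is active.
Mevalonate is present, so SibL is inactive.
Required activator SibL is absent, so *ulmV* is not transcribed.
→ *ulmV* is OFF.
Diaminopimelate is absent, so SibG is active.
Maltulose is absent, so PexD is active.
With repressor PexD bound, *cilM* is not transcribed.
→ *cilM* is OFF.
Tagatose is present, so HaxF is active.
Shikimate is present, so PexE is active.
With repressor HaxF bound, *rudW* is not transcribed.
→ *rudW* is OFF.
ppGpp is present, so CilU is inactive.
Homoserine is present, so NerE is active.
With repressor NerE bound, *vorN* is not transcribed.
→ *vorN* is OFF.
Xylulose is present, so GixH is inactive.
Rhamnulose is absent, so NolV is active.
No repressor is bound and NolV is active, so *purR* is transcribed.
So PurR is produced and active.
Norleucine is present, so NolT is active.
Malonate is absent, so OxaS is inactive.
Required activator OxaS is absent, so *ulmQ* is not transcribed.
So UlmQ is not produced.
No repressor is bound and PurR is active, so *jalK* is transcribed.
→ *jalK* is ON.
1 of the 5 genes is transcribed.

1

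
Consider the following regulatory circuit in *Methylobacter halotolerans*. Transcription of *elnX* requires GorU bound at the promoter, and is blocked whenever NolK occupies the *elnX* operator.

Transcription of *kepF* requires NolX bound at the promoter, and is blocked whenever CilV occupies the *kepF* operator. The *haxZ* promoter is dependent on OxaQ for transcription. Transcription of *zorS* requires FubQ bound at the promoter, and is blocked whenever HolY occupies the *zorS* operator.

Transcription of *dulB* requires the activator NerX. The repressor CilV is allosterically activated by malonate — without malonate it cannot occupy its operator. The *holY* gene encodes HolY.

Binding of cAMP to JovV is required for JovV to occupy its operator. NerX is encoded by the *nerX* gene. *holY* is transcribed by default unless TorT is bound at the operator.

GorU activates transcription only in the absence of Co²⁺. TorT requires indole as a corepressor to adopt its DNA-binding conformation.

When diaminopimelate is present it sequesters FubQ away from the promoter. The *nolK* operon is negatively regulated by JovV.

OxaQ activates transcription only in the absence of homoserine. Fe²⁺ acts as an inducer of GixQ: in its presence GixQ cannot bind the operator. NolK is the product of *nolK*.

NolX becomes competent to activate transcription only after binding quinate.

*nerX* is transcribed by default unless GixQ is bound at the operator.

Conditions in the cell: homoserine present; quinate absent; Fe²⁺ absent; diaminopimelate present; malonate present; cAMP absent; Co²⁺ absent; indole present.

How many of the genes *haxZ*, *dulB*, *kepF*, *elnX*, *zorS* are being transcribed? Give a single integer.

Homoserine is present, so OxaQ is inactive.
Required activator OxaQ is absent, so *haxZ* is not transcribed.
→ *haxZ* is OFF.
Fe²⁺ is absent, so GixQ is active.
With repressor GixQ bound, *nerX* is not transcribed.
So NerX is not produced.
Required activator NerX is absent, so *dulB* is not transcribed.
→ *dulB* is OFF.
Malonate is present, so CilV is active.
Quinate is absent, so NolX is inactive.
With repressor CilV bound, *kepF* is not transcribed.
→ *kepF* is OFF.
cAMP is absent, so JovV is inactive.
With no repressor bound, *nolK* is transcribed.
So NolK is produced and active.
Co²⁺ is absent, so GorU is active.
With repressor NolK bound, *elnX* is not transcribed.
→ *elnX* is OFF.
Indole is present, so TorT is active.
With repressor TorT bound, *holY* is not transcribed.
So HolY is not produced.
Diaminopimelate is present, so FubQ is inactive.
Required activator FubQ is absent, so *zorS* is not transcribed.
→ *zorS* is OFF.
0 of the 5 genes are transcribed.

0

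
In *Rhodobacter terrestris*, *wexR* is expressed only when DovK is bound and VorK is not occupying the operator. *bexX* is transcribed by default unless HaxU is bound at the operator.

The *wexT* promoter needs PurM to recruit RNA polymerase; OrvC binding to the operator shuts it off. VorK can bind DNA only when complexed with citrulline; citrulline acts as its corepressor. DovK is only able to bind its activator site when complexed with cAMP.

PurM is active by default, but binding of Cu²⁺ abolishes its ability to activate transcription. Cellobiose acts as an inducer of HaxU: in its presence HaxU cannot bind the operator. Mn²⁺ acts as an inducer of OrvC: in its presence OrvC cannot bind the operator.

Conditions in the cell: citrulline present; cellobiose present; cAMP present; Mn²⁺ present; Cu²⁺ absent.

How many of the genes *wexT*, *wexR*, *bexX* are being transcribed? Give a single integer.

Mn²⁺ is present, so OrvC is inactive.
Cu²⁺ is absent, so PurM is active.
No repressor is bound and PurM is active, so *wexT* is transcribed.
→ *wexT* is ON.
Citrulline is present, so VorK is active.
cAMP is present, so DovK is active.
With repressor VorK bound, *wexR* is not transcribed.
→ *wexR* is OFF.
Cellobiose is present, so HaxU is inactive.
With no repressor bound, *bexX* is transcribed.
→ *bexX* is ON.
2 of the 3 genes are transcribed.

2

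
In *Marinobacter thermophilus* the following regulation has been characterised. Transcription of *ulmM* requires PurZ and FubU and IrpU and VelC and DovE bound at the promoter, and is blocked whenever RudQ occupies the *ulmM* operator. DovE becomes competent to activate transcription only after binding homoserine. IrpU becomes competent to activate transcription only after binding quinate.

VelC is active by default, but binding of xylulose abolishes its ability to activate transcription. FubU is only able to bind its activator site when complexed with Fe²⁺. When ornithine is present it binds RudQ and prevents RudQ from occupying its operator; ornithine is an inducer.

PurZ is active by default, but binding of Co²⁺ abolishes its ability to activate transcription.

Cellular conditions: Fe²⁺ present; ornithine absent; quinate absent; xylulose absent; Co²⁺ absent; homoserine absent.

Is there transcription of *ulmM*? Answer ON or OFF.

Ornithine is absent, so RudQ is active.
Co²⁺ is absent, so PurZ is active.
Fe²⁺ is present, so FubU is active.
Quinate is absent, so IrpU is inactive.
Xylulose is absent, so VelC is active.
Homoserine is absent, so DovE is inactive.
With repressor RudQ bound, *ulmM* is not transcribed.

OFF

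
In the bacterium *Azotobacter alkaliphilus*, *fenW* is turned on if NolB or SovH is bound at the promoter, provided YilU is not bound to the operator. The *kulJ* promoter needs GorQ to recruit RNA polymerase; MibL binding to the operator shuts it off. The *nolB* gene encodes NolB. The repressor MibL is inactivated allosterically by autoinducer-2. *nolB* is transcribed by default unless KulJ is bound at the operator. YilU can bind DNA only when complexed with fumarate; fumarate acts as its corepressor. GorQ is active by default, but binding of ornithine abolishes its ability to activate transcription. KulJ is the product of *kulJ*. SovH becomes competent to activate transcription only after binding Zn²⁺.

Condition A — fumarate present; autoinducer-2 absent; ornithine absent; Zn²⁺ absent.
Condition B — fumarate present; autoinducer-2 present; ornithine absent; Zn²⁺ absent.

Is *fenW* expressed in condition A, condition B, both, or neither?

Condition A:
Fumarate is present, so YilU is active.
Autoinducer-2 is absent, so MibL is active.
Ornithine is absent, so GorQ is active.
With repressor MibL bound, *kulJ* is not transcribed.
So KulJ is not produced.
With no repressor bound, *nolB* is transcribed.
So NolB is produced and active.
Zn²⁺ is absent, so SovH is inactive.
With repressor YilU bound, *fenW* is not transcribed.
→ *fenW* is OFF in A.
Condition B:
Fumarate is present, so YilU is active.
Autoinducer-2 is present, so MibL is inactive.
Ornithine is absent, so GorQ is active.
No repressor is bound and GorQ is active, so *kulJ* is transcribed.
So KulJ is produced and active.
With repressor KulJ bound, *nolB* is not transcribed.
So NolB is not produced.
Zn²⁺ is absent, so SovH is inactive.
With repressor YilU bound, *fenW* is not transcribed.
→ *fenW* is OFF in B.

neither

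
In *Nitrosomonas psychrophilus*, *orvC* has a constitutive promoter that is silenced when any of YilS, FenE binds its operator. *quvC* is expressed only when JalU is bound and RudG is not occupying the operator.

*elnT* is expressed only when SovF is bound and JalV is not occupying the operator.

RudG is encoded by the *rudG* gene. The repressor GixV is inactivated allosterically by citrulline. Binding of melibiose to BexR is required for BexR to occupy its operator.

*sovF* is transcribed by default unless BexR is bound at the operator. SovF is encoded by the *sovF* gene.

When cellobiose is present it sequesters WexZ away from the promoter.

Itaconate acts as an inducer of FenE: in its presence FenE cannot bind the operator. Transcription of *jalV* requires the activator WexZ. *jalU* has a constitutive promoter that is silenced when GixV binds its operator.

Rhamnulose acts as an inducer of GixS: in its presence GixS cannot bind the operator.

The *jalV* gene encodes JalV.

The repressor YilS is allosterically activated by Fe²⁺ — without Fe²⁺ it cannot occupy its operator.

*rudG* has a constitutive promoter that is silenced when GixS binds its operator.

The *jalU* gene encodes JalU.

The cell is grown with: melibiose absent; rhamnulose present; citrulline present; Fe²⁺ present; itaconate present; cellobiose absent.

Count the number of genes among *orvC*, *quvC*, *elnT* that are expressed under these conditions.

Fe²⁺ is present, so YilS is active.
Itaconate is present, so FenE is inactive.
With repressor YilS bound, *orvC* is not transcribed.
→ *orvC* is OFF.
Citrulline is present, so GixV is inactive.
With no repressor bound, *jalU* is transcribed.
So JalU is produced and active.
Rhamnulose is present, so GixS is inactive.
With no repressor bound, *rudG* is transcribed.
So RudG is produced and active.
With repressor RudG bound, *quvC* is not transcribed.
→ *quvC* is OFF.
Cellobiose is absent, so WexZ is active.
No repressor is bound and WexZ is active, so *jalV* is transcribed.
So JalV is produced and active.
Melibiose is absent, so BexR is inactive.
With no repressor bound, *sovF* is transcribed.
So SovF is produced and active.
With repressor JalV bound, *elnT* is not transcribed.
→ *elnT* is OFF.
0 of the 3 genes are transcribed.

0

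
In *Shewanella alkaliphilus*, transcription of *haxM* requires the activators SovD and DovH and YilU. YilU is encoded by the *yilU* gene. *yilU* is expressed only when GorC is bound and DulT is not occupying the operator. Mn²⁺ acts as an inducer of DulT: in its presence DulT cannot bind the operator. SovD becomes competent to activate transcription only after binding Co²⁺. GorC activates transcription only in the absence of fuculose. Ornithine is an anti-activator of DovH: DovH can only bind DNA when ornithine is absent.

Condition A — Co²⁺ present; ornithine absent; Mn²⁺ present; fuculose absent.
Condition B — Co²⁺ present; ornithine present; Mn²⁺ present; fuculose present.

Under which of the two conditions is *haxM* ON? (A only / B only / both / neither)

A only

Condition A:
Co²⁺ is present, so SovD is active.
Ornithine is absent, so DovH is active.
Mn²⁺ is present, so DulT is inactive.
Fuculose is absent, so GorC is active.
No repressor is bound and GorC is active, so *yilU* is transcribed.
So YilU is produced and active.
No repressor is bound and SovD and DovH and YilU are active, so *haxM* is transcribed.
→ *haxM* is ON in A.
Condition B:
Co²⁺ is present, so SovD is active.
Ornithine is present, so DovH is inactive.
Mn²⁺ is present, so DulT is inactive.
Fuculose is present, so GorC is inactive.
Required activator GorC is absent, so *yilU* is not transcribed.
So YilU is not produced.
Required activator DovH is absent, so *haxM* is not transcribed.
→ *haxM* is OFF in B.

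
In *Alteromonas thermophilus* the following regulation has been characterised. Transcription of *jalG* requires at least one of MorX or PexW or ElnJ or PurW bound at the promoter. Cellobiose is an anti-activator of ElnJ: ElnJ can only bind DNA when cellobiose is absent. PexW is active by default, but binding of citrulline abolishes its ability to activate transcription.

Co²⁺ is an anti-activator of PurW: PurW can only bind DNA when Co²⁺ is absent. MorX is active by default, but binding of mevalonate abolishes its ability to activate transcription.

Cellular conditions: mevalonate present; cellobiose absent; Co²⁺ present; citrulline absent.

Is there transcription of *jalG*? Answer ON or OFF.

Mevalonate is present, so MorX is inactive.
Citrulline is absent, so PexW is active.
Cellobiose is absent, so ElnJ is active.
Co²⁺ is present, so PurW is inactive.
Activator PexW is present, so *jalG* is transcribed.

ON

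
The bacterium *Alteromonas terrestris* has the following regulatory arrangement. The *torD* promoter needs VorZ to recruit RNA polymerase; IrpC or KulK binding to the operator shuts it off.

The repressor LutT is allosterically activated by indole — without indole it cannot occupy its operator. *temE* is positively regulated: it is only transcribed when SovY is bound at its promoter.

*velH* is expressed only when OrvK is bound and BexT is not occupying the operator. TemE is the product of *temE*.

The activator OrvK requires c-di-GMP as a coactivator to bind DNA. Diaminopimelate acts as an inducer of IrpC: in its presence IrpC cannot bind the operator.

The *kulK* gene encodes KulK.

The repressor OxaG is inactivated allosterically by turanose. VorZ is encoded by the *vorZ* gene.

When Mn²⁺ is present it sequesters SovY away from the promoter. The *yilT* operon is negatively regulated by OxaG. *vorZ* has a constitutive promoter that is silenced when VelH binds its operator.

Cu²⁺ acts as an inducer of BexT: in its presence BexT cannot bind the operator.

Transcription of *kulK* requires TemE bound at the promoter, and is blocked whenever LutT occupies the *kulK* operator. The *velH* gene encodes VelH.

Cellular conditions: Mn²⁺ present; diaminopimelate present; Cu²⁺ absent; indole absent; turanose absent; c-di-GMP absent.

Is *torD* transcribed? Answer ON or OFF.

Diaminopimelate is present, so IrpC is inactive.
Indole is absent, so LutT is inactive.
Mn²⁺ is present, so SovY is inactive.
Required activator SovY is absent, so *temE* is not transcribed.
So TemE is not produced.
Required activator TemE is absent, so *kulK* is not transcribed.
So KulK is not produced.
Cu²⁺ is absent, so BexT is active.
c-di-GMP is absent, so OrvK is inactive.
With repressor BexT bound, *velH* is not transcribed.
So VelH is not produced.
With no repressor bound, *vorZ* is transcribed.
So VorZ is produced and active.
No repressor is bound and VorZ is active, so *torD* is transcribed.

ON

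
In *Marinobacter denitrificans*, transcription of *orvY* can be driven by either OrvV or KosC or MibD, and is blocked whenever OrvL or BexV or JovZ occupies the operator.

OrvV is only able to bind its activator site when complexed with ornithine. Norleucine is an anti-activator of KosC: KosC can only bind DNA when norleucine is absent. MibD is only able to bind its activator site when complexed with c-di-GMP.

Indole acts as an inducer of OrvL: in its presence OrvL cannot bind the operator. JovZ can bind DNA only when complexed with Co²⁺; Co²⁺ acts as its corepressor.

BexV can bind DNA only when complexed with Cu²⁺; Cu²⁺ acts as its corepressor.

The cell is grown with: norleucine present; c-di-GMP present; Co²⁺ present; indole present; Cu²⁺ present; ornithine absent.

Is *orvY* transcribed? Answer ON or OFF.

Indole is present, so OrvL is inactive.
Cu²⁺ is present, so BexV is active.
Ornithine is absent, so OrvV is inactive.
Co²⁺ is present, so JovZ is active.
Norleucine is present, so KosC is inactive.
c-di-GMP is present, so MibD is active.
With repressor BexV bound, *orvY* is not transcribed.

OFF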